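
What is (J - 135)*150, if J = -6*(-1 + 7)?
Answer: -25650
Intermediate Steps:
J = -36 (J = -6*6 = -36)
(J - 135)*150 = (-36 - 135)*150 = -171*150 = -25650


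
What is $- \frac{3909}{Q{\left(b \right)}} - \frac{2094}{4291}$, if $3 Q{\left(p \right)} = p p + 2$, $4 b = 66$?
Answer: $- \frac{203579346}{4707227} \approx -43.248$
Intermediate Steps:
$b = \frac{33}{2}$ ($b = \frac{1}{4} \cdot 66 = \frac{33}{2} \approx 16.5$)
$Q{\left(p \right)} = \frac{2}{3} + \frac{p^{2}}{3}$ ($Q{\left(p \right)} = \frac{p p + 2}{3} = \frac{p^{2} + 2}{3} = \frac{2 + p^{2}}{3} = \frac{2}{3} + \frac{p^{2}}{3}$)
$- \frac{3909}{Q{\left(b \right)}} - \frac{2094}{4291} = - \frac{3909}{\frac{2}{3} + \frac{\left(\frac{33}{2}\right)^{2}}{3}} - \frac{2094}{4291} = - \frac{3909}{\frac{2}{3} + \frac{1}{3} \cdot \frac{1089}{4}} - \frac{2094}{4291} = - \frac{3909}{\frac{2}{3} + \frac{363}{4}} - \frac{2094}{4291} = - \frac{3909}{\frac{1097}{12}} - \frac{2094}{4291} = \left(-3909\right) \frac{12}{1097} - \frac{2094}{4291} = - \frac{46908}{1097} - \frac{2094}{4291} = - \frac{203579346}{4707227}$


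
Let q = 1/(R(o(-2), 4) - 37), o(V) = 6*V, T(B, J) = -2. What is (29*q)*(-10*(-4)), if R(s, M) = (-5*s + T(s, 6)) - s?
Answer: 1160/33 ≈ 35.151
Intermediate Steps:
R(s, M) = -2 - 6*s (R(s, M) = (-5*s - 2) - s = (-2 - 5*s) - s = -2 - 6*s)
q = 1/33 (q = 1/((-2 - 36*(-2)) - 37) = 1/((-2 - 6*(-12)) - 37) = 1/((-2 + 72) - 37) = 1/(70 - 37) = 1/33 ≈ 0.030303)
(29*q)*(-10*(-4)) = (29*(1/33))*(-10*(-4)) = (29/33)*40 = 1160/33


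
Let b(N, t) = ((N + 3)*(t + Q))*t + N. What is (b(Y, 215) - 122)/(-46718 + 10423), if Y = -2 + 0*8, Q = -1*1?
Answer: -45886/36295 ≈ -1.2643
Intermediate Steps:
Q = -1
Y = -2 (Y = -2 + 0 = -2)
b(N, t) = N + t*(-1 + t)*(3 + N) (b(N, t) = ((N + 3)*(t - 1))*t + N = ((3 + N)*(-1 + t))*t + N = ((-1 + t)*(3 + N))*t + N = t*(-1 + t)*(3 + N) + N = N + t*(-1 + t)*(3 + N))
(b(Y, 215) - 122)/(-46718 + 10423) = ((-2 - 3*215 + 3*215² - 2*215² - 1*(-2)*215) - 122)/(-46718 + 10423) = ((-2 - 645 + 3*46225 - 2*46225 + 430) - 122)/(-36295) = ((-2 - 645 + 138675 - 92450 + 430) - 122)*(-1/36295) = (46008 - 122)*(-1/36295) = 45886*(-1/36295) = -45886/36295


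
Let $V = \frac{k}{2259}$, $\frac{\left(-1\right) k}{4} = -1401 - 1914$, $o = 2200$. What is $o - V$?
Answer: $\frac{1652180}{753} \approx 2194.1$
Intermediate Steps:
$k = 13260$ ($k = - 4 \left(-1401 - 1914\right) = \left(-4\right) \left(-3315\right) = 13260$)
$V = \frac{4420}{753}$ ($V = \frac{13260}{2259} = 13260 \cdot \frac{1}{2259} = \frac{4420}{753} \approx 5.8699$)
$o - V = 2200 - \frac{4420}{753} = \frac{1652180}{753}$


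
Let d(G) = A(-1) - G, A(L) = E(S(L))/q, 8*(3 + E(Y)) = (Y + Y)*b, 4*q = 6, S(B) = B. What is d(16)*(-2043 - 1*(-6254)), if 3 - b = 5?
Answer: -223183/3 ≈ -74394.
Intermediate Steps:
b = -2 (b = 3 - 1*5 = 3 - 5 = -2)
q = 3/2 (q = (1/4)*6 = 3/2 ≈ 1.5000)
E(Y) = -3 - Y/2 (E(Y) = -3 + ((Y + Y)*(-2))/8 = -3 + ((2*Y)*(-2))/8 = -3 + (-4*Y)/8 = -3 - Y/2)
A(L) = -2 - L/3 (A(L) = (-3 - L/2)/(3/2) = (-3 - L/2)*(2/3) = -2 - L/3)
d(G) = -5/3 - G (d(G) = (-2 - 1/3*(-1)) - G = (-2 + 1/3) - G = -5/3 - G)
d(16)*(-2043 - 1*(-6254)) = (-5/3 - 1*16)*(-2043 - 1*(-6254)) = (-5/3 - 16)*(-2043 + 6254) = -53/3*4211 = -223183/3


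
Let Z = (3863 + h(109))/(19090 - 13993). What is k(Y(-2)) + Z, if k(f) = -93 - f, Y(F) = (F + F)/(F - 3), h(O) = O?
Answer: -790211/8495 ≈ -93.021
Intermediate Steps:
Y(F) = 2*F/(-3 + F) (Y(F) = (2*F)/(-3 + F) = 2*F/(-3 + F))
Z = 1324/1699 (Z = (3863 + 109)/(19090 - 13993) = 3972/5097 = 3972*(1/5097) = 1324/1699 ≈ 0.77928)
k(Y(-2)) + Z = (-93 - 2*(-2)/(-3 - 2)) + 1324/1699 = (-93 - 2*(-2)/(-5)) + 1324/1699 = (-93 - 2*(-2)*(-1)/5) + 1324/1699 = (-93 - 1*⅘) + 1324/1699 = (-93 - ⅘) + 1324/1699 = -469/5 + 1324/1699 = -790211/8495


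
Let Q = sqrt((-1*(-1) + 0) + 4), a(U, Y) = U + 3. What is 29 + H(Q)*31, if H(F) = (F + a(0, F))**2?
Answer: 463 + 186*sqrt(5) ≈ 878.91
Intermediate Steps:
a(U, Y) = 3 + U
Q = sqrt(5) (Q = sqrt((1 + 0) + 4) = sqrt(1 + 4) = sqrt(5) ≈ 2.2361)
H(F) = (3 + F)**2 (H(F) = (F + (3 + 0))**2 = (F + 3)**2 = (3 + F)**2)
29 + H(Q)*31 = 29 + (3 + sqrt(5))**2*31 = 29 + 31*(3 + sqrt(5))**2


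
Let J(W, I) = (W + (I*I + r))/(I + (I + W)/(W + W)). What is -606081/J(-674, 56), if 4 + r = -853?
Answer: -7687733431/360590 ≈ -21320.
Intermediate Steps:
r = -857 (r = -4 - 853 = -857)
J(W, I) = (-857 + W + I**2)/(I + (I + W)/(2*W)) (J(W, I) = (W + (I*I - 857))/(I + (I + W)/(W + W)) = (W + (I**2 - 857))/(I + (I + W)/((2*W))) = (W + (-857 + I**2))/(I + (I + W)*(1/(2*W))) = (-857 + W + I**2)/(I + (I + W)/(2*W)))
-606081/J(-674, 56) = -606081*(-(56 - 674 + 2*56*(-674))/(1348*(-857 - 674 + 56**2))) = -606081*(-(56 - 674 - 75488)/(1348*(-857 - 674 + 3136))) = -606081/(2*(-674)*1605/(-76106)) = -606081/(2*(-674)*(-1/76106)*1605) = -606081/1081770/38053 = -606081*38053/1081770 = -7687733431/360590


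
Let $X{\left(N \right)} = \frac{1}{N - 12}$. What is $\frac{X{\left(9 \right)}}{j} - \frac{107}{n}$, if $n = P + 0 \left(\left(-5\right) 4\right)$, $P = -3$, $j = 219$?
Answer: $\frac{23432}{657} \approx 35.665$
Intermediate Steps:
$X{\left(N \right)} = \frac{1}{-12 + N}$
$n = -3$ ($n = -3 + 0 \left(\left(-5\right) 4\right) = -3 + 0 \left(-20\right) = -3 + 0 = -3$)
$\frac{X{\left(9 \right)}}{j} - \frac{107}{n} = \frac{1}{\left(-12 + 9\right) 219} - \frac{107}{-3} = \frac{1}{-3} \cdot \frac{1}{219} - - \frac{107}{3} = \left(- \frac{1}{3}\right) \frac{1}{219} + \frac{107}{3} = - \frac{1}{657} + \frac{107}{3} = \frac{23432}{657}$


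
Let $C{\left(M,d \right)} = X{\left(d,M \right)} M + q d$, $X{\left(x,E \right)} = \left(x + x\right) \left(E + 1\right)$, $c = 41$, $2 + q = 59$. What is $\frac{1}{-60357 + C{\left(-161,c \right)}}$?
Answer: $\frac{1}{2054300} \approx 4.8678 \cdot 10^{-7}$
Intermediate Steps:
$q = 57$ ($q = -2 + 59 = 57$)
$X{\left(x,E \right)} = 2 x \left(1 + E\right)$
$C{\left(M,d \right)} = 57 d + 2 M d \left(1 + M\right)$ ($C{\left(M,d \right)} = 2 d \left(1 + M\right) M + 57 d = 2 M d \left(1 + M\right) + 57 d = 57 d + 2 M d \left(1 + M\right)$)
$\frac{1}{-60357 + C{\left(-161,c \right)}} = \frac{1}{-60357 + 41 \left(57 + 2 \left(-161\right) \left(1 - 161\right)\right)} = \frac{1}{-60357 + 41 \left(57 + 2 \left(-161\right) \left(-160\right)\right)} = \frac{1}{-60357 + 41 \left(57 + 51520\right)} = \frac{1}{-60357 + 41 \cdot 51577} = \frac{1}{-60357 + 2114657} = \frac{1}{2054300}$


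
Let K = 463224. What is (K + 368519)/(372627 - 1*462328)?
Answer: -831743/89701 ≈ -9.2724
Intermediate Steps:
(K + 368519)/(372627 - 1*462328) = (463224 + 368519)/(372627 - 1*462328) = 831743/(372627 - 462328) = 831743/(-89701) = 831743*(-1/89701) = -831743/89701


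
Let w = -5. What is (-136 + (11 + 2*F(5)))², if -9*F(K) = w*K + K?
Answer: 1177225/81 ≈ 14534.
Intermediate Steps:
F(K) = 4*K/9 (F(K) = -(-5*K + K)/9 = -(-4)*K/9 = 4*K/9)
(-136 + (11 + 2*F(5)))² = (-136 + (11 + 2*((4/9)*5)))² = (-136 + (11 + 2*(20/9)))² = (-136 + (11 + 40/9))² = (-136 + 139/9)² = (-1085/9)² = 1177225/81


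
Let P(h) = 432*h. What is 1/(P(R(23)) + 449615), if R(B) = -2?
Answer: 1/448751 ≈ 2.2284e-6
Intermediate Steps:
1/(P(R(23)) + 449615) = 1/(432*(-2) + 449615) = 1/(-864 + 449615) = 1/448751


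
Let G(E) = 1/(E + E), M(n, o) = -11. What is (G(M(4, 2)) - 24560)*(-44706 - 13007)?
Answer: 31183545873/22 ≈ 1.4174e+9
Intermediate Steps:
G(E) = 1/(2*E)
(G(M(4, 2)) - 24560)*(-44706 - 13007) = ((½)/(-11) - 24560)*(-44706 - 13007) = ((½)*(-1/11) - 24560)*(-57713) = (-1/22 - 24560)*(-57713) = -540321/22*(-57713) = 31183545873/22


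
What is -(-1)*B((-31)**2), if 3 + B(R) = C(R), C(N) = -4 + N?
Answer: 954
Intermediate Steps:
B(R) = -7 + R (B(R) = -3 + (-4 + R) = -7 + R)
-(-1)*B((-31)**2) = -(-1)*(-7 + (-31)**2) = -(-1)*(-7 + 961) = -(-1)*954 = -1*(-954) = 954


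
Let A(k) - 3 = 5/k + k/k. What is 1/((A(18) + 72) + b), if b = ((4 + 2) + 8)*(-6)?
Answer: -18/139 ≈ -0.12950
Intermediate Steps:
A(k) = 4 + 5/k (A(k) = 3 + (5/k + k/k) = 3 + (5/k + 1) = 3 + (1 + 5/k) = 4 + 5/k)
b = -84 (b = (6 + 8)*(-6) = 14*(-6) = -84)
1/((A(18) + 72) + b) = 1/(((4 + 5/18) + 72) - 84) = 1/((77/18 + 72) - 84) = 1/(1373/18 - 84) = 1/(-139/18) = -18/139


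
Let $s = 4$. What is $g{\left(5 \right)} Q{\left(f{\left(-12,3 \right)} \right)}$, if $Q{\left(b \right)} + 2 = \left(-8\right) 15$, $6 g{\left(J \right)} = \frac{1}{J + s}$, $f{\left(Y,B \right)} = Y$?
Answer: $- \frac{61}{27} \approx -2.2593$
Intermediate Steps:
$g{\left(J \right)} = \frac{1}{6 \left(4 + J\right)}$ ($g{\left(J \right)} = \frac{1}{6 \left(J + 4\right)} = \frac{1}{6 \left(4 + J\right)}$)
$Q{\left(b \right)} = -122$ ($Q{\left(b \right)} = -2 - 120 = -122$)
$g{\left(5 \right)} Q{\left(f{\left(-12,3 \right)} \right)} = \frac{1}{6 \left(4 + 5\right)} \left(-122\right) = \frac{1}{6 \cdot 9} \left(-122\right) = \frac{1}{6} \cdot \frac{1}{9} \left(-122\right) = \frac{1}{54} \left(-122\right) = - \frac{61}{27}$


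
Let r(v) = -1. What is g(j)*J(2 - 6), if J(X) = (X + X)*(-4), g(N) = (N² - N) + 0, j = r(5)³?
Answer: 64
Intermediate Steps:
j = -1 (j = (-1)³ = -1)
g(N) = N² - N
J(X) = -8*X (J(X) = (2*X)*(-4) = -8*X)
g(j)*J(2 - 6) = (-(-1 - 1))*(-8*(2 - 6)) = (-1*(-2))*(-8*(-4)) = 2*32 = 64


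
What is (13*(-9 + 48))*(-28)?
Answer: -14196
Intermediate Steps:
(13*(-9 + 48))*(-28) = (13*39)*(-28) = 507*(-28) = -14196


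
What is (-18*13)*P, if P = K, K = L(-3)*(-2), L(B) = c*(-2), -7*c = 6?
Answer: 5616/7 ≈ 802.29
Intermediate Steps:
c = -6/7 (c = -⅐*6 = -6/7 ≈ -0.85714)
L(B) = 12/7 (L(B) = -6/7*(-2) = 12/7)
K = -24/7 (K = (12/7)*(-2) = -24/7 ≈ -3.4286)
P = -24/7 ≈ -3.4286
(-18*13)*P = -18*13*(-24/7) = -234*(-24/7) = 5616/7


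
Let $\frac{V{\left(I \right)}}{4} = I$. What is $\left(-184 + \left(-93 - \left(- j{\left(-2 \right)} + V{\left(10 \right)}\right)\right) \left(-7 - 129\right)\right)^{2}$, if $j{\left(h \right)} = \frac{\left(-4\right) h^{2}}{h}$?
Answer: $282777856$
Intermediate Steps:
$V{\left(I \right)} = 4 I$
$j{\left(h \right)} = - 4 h$
$\left(-184 + \left(-93 - \left(- j{\left(-2 \right)} + V{\left(10 \right)}\right)\right) \left(-7 - 129\right)\right)^{2} = \left(-184 + \left(-93 - \left(-8 + 4 \cdot 10\right)\right) \left(-7 - 129\right)\right)^{2} = \left(-184 + \left(-93 + \left(8 - 40\right)\right) \left(-136\right)\right)^{2} = \left(-184 + \left(-93 - 32\right) \left(-136\right)\right)^{2} = \left(-184 - -17000\right)^{2} = \left(-184 + 17000\right)^{2} = 16816^{2} = 282777856$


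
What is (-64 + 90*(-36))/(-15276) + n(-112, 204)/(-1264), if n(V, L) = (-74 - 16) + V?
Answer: 907751/2413608 ≈ 0.37610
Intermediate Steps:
n(V, L) = -90 + V
(-64 + 90*(-36))/(-15276) + n(-112, 204)/(-1264) = (-64 + 90*(-36))/(-15276) + (-90 - 112)/(-1264) = (-64 - 3240)*(-1/15276) - 202*(-1/1264) = -3304*(-1/15276) + 101/632 = 826/3819 + 101/632 = 907751/2413608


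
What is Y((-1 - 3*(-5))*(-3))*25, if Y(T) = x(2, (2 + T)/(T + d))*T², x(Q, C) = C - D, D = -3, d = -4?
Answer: 3924900/23 ≈ 1.7065e+5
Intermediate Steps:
x(Q, C) = 3 + C (x(Q, C) = C - 1*(-3) = C + 3 = 3 + C)
Y(T) = T²*(3 + (2 + T)/(-4 + T)) (Y(T) = (3 + (2 + T)/(T - 4))*T² = (3 + (2 + T)/(-4 + T))*T² = T²*(3 + (2 + T)/(-4 + T)))
Y((-1 - 3*(-5))*(-3))*25 = (((-1 - 3*(-5))*(-3))²*(-10 + 4*((-1 - 3*(-5))*(-3)))/(-4 + (-1 - 3*(-5))*(-3)))*25 = (((-1 + 15)*(-3))²*(-10 + 4*((-1 + 15)*(-3)))/(-4 + (-1 + 15)*(-3)))*25 = ((14*(-3))²*(-10 + 4*(14*(-3)))/(-4 + 14*(-3)))*25 = ((-42)²*(-10 + 4*(-42))/(-4 - 42))*25 = (1764*(-10 - 168)/(-46))*25 = (1764*(-1/46)*(-178))*25 = (156996/23)*25 = 3924900/23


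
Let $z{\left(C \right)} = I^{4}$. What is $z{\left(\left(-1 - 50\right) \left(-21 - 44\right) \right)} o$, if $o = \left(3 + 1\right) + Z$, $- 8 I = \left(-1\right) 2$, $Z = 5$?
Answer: $\frac{9}{256} \approx 0.035156$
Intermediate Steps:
$I = \frac{1}{4}$ ($I = - \frac{\left(-1\right) 2}{8} = \left(- \frac{1}{8}\right) \left(-2\right) = \frac{1}{4} \approx 0.25$)
$o = 9$ ($o = \left(3 + 1\right) + 5 = 4 + 5 = 9$)
$z{\left(C \right)} = \frac{1}{256}$ ($z{\left(C \right)} = \left(\frac{1}{4}\right)^{4} = \frac{1}{256}$)
$z{\left(\left(-1 - 50\right) \left(-21 - 44\right) \right)} o = \frac{1}{256} \cdot 9 = \frac{9}{256}$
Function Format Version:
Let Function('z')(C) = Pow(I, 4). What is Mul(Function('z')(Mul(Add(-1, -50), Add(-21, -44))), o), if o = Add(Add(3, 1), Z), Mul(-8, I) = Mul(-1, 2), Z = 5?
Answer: Rational(9, 256) ≈ 0.035156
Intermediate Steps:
I = Rational(1, 4) (I = Mul(Rational(-1, 8), Mul(-1, 2)) = Mul(Rational(-1, 8), -2) = Rational(1, 4) ≈ 0.25000)
o = 9 (o = Add(Add(3, 1), 5) = Add(4, 5) = 9)
Function('z')(C) = Rational(1, 256) (Function('z')(C) = Pow(Rational(1, 4), 4) = Rational(1, 256))
Mul(Function('z')(Mul(Add(-1, -50), Add(-21, -44))), o) = Mul(Rational(1, 256), 9) = Rational(9, 256)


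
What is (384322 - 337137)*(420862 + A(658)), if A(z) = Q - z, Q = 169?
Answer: 19835300005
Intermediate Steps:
A(z) = 169 - z
(384322 - 337137)*(420862 + A(658)) = (384322 - 337137)*(420862 + (169 - 1*658)) = 47185*(420862 + (169 - 658)) = 47185*(420862 - 489) = 47185*420373 = 19835300005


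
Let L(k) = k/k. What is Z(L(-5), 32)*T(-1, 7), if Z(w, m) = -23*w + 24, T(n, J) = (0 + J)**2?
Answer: 49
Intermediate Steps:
T(n, J) = J**2
L(k) = 1
Z(w, m) = 24 - 23*w
Z(L(-5), 32)*T(-1, 7) = (24 - 23*1)*7**2 = (24 - 23)*49 = 1*49 = 49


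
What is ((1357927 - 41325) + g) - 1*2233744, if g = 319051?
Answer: -598091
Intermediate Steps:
((1357927 - 41325) + g) - 1*2233744 = ((1357927 - 41325) + 319051) - 1*2233744 = (1316602 + 319051) - 2233744 = 1635653 - 2233744 = -598091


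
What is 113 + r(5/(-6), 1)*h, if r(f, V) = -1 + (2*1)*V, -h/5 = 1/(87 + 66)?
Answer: 17284/153 ≈ 112.97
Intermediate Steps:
h = -5/153 (h = -5/(87 + 66) = -5/153 ≈ -0.032680)
r(f, V) = -1 + 2*V
113 + r(5/(-6), 1)*h = 113 + (-1 + 2*1)*(-5/153) = 113 + (-1 + 2)*(-5/153) = 113 + 1*(-5/153) = 113 - 5/153 = 17284/153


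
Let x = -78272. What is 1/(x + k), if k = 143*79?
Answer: -1/66975 ≈ -1.4931e-5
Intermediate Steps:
k = 11297
1/(x + k) = 1/(-78272 + 11297) = 1/(-66975) = -1/66975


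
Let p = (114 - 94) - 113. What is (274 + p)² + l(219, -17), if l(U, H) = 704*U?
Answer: 186937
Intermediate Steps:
p = -93 (p = 20 - 113 = -93)
(274 + p)² + l(219, -17) = (274 - 93)² + 704*219 = 181² + 154176 = 32761 + 154176 = 186937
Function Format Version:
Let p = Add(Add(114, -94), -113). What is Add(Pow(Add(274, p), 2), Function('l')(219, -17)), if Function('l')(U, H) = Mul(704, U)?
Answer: 186937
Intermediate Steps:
p = -93 (p = Add(20, -113) = -93)
Add(Pow(Add(274, p), 2), Function('l')(219, -17)) = Add(Pow(Add(274, -93), 2), Mul(704, 219)) = Add(Pow(181, 2), 154176) = Add(32761, 154176) = 186937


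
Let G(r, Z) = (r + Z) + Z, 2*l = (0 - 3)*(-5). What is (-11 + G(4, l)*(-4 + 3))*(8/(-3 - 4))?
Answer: 240/7 ≈ 34.286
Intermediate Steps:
l = 15/2 (l = ((0 - 3)*(-5))/2 = (-3*(-5))/2 = (½)*15 = 15/2 ≈ 7.5000)
G(r, Z) = r + 2*Z (G(r, Z) = (Z + r) + Z = r + 2*Z)
(-11 + G(4, l)*(-4 + 3))*(8/(-3 - 4)) = (-11 + (4 + 2*(15/2))*(-4 + 3))*(8/(-3 - 4)) = (-11 + (4 + 15)*(-1))*(8/(-7)) = (-11 + 19*(-1))*(8*(-⅐)) = (-11 - 19)*(-8/7) = -30*(-8/7) = 240/7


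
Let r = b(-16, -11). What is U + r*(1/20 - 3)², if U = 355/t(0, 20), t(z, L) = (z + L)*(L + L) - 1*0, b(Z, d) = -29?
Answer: -201543/800 ≈ -251.93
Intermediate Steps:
r = -29
t(z, L) = 2*L*(L + z) (t(z, L) = (L + z)*(2*L) + 0 = 2*L*(L + z) + 0 = 2*L*(L + z))
U = 71/160 (U = 355/((2*20*(20 + 0))) = 355/((2*20*20)) = 355/800 = 355*(1/800) = 71/160 ≈ 0.44375)
U + r*(1/20 - 3)² = 71/160 - 29*(1/20 - 3)² = 71/160 - 29*(-59/20)² = 71/160 - 29*3481/400 = 71/160 - 100949/400 = -201543/800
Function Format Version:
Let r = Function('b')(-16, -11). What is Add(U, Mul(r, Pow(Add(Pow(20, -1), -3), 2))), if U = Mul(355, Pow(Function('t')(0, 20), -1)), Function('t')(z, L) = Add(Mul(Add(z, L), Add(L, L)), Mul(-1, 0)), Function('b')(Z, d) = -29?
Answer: Rational(-201543, 800) ≈ -251.93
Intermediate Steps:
r = -29
Function('t')(z, L) = Mul(2, L, Add(L, z)) (Function('t')(z, L) = Add(Mul(Add(L, z), Mul(2, L)), 0) = Add(Mul(2, L, Add(L, z)), 0) = Mul(2, L, Add(L, z)))
U = Rational(71, 160) (U = Mul(355, Pow(Mul(2, 20, Add(20, 0)), -1)) = Mul(355, Pow(Mul(2, 20, 20), -1)) = Mul(355, Pow(800, -1)) = Mul(355, Rational(1, 800)) = Rational(71, 160) ≈ 0.44375)
Add(U, Mul(r, Pow(Add(Pow(20, -1), -3), 2))) = Add(Rational(71, 160), Mul(-29, Pow(Add(Pow(20, -1), -3), 2))) = Add(Rational(71, 160), Mul(-29, Pow(Add(Rational(1, 20), -3), 2))) = Add(Rational(71, 160), Mul(-29, Pow(Rational(-59, 20), 2))) = Add(Rational(71, 160), Mul(-29, Rational(3481, 400))) = Add(Rational(71, 160), Rational(-100949, 400)) = Rational(-201543, 800)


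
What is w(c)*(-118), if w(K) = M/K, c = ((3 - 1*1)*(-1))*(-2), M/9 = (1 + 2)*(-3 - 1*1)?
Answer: 3186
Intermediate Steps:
M = -108 (M = 9*((1 + 2)*(-3 - 1*1)) = 9*(3*(-3 - 1)) = 9*(3*(-4)) = 9*(-12) = -108)
c = 4 (c = ((3 - 1)*(-1))*(-2) = (2*(-1))*(-2) = -2*(-2) = 4)
w(K) = -108/K
w(c)*(-118) = -108/4*(-118) = -108*¼*(-118) = -27*(-118) = 3186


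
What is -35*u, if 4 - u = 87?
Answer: 2905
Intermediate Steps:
u = -83 (u = 4 - 1*87 = 4 - 87 = -83)
-35*u = -35*(-83) = 2905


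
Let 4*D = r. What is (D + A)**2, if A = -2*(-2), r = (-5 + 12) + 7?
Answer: 225/4 ≈ 56.250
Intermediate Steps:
r = 14 (r = 7 + 7 = 14)
D = 7/2 (D = (1/4)*14 = 7/2 ≈ 3.5000)
A = 4
(D + A)**2 = (7/2 + 4)**2 = (15/2)**2 = 225/4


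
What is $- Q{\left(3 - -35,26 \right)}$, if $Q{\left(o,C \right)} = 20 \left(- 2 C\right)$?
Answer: $1040$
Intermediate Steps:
$Q{\left(o,C \right)} = - 40 C$
$- Q{\left(3 - -35,26 \right)} = - \left(-40\right) 26 = \left(-1\right) \left(-1040\right) = 1040$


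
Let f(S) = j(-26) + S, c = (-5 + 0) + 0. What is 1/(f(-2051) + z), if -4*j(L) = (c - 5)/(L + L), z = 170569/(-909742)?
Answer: -47306584/97036947727 ≈ -0.00048751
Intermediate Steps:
z = -170569/909742 (z = 170569*(-1/909742) = -170569/909742 ≈ -0.18749)
c = -5 (c = -5 + 0 = -5)
j(L) = 5/(4*L) (j(L) = -(-5 - 5)/(4*(L + L)) = -(-5)/(2*(2*L)) = -(-5)*1/(2*L)/2 = -(-5)/(4*L) = 5/(4*L))
f(S) = -5/104 + S (f(S) = (5/4)/(-26) + S = (5/4)*(-1/26) + S = -5/104 + S)
1/(f(-2051) + z) = 1/((-5/104 - 2051) - 170569/909742) = 1/(-213309/104 - 170569/909742) = 1/(-97036947727/47306584) = -47306584/97036947727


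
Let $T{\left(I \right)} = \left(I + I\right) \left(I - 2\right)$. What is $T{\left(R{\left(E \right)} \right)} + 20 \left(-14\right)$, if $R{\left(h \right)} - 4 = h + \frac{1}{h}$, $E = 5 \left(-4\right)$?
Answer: $\frac{59881}{200} \approx 299.4$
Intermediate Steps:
$E = -20$
$R{\left(h \right)} = 4 + h + \frac{1}{h}$ ($R{\left(h \right)} = 4 + \left(h + \frac{1}{h}\right) = 4 + h + \frac{1}{h}$)
$T{\left(I \right)} = 2 I \left(-2 + I\right)$
$T{\left(R{\left(E \right)} \right)} + 20 \left(-14\right) = 2 \left(4 - 20 + \frac{1}{-20}\right) \left(-2 + \left(4 - 20 + \frac{1}{-20}\right)\right) + 20 \left(-14\right) = 2 \left(4 - 20 - \frac{1}{20}\right) \left(-2 - \frac{321}{20}\right) - 280 = 2 \left(- \frac{321}{20}\right) \left(-2 - \frac{321}{20}\right) - 280 = 2 \left(- \frac{321}{20}\right) \left(- \frac{361}{20}\right) - 280 = \frac{115881}{200} - 280 = \frac{59881}{200}$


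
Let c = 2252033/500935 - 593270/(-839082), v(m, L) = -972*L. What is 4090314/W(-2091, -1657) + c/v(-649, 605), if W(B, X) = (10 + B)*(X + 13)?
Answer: 10531485224177142643721/8808664746713812454925 ≈ 1.1956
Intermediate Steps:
W(B, X) = (10 + B)*(13 + X)
c = 1093415030578/210162770835 (c = 2252033*(1/500935) - 593270*(-1/839082) = 2252033/500935 + 296635/419541 = 1093415030578/210162770835 ≈ 5.2027)
4090314/W(-2091, -1657) + c/v(-649, 605) = 4090314/(130 + 10*(-1657) + 13*(-2091) - 2091*(-1657)) + 1093415030578/(210162770835*((-972*605))) = 4090314/(130 - 16570 - 27183 + 3464787) + (1093415030578/210162770835)/(-588060) = 4090314/3421164 + (1093415030578/210162770835)*(-1/588060) = 4090314*(1/3421164) - 546707515289/61794159508615050 = 681719/570194 - 546707515289/61794159508615050 = 10531485224177142643721/8808664746713812454925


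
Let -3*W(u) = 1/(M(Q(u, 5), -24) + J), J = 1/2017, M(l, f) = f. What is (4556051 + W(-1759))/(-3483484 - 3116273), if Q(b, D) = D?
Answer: -661634284288/958423311297 ≈ -0.69034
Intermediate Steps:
J = 1/2017 ≈ 0.00049579
W(u) = 2017/145221 (W(u) = -1/(3*(-24 + 1/2017)) = -1/(3*(-48407/2017)) = -⅓*(-2017/48407) = 2017/145221)
(4556051 + W(-1759))/(-3483484 - 3116273) = (4556051 + 2017/145221)/(-3483484 - 3116273) = (661634284288/145221)/(-6599757) = (661634284288/145221)*(-1/6599757) = -661634284288/958423311297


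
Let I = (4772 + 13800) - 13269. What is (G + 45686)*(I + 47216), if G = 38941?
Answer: 4444525413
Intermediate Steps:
I = 5303 (I = 18572 - 13269 = 5303)
(G + 45686)*(I + 47216) = (38941 + 45686)*(5303 + 47216) = 84627*52519 = 4444525413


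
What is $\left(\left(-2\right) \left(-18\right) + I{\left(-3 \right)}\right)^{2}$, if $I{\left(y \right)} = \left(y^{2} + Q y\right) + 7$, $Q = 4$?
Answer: $1600$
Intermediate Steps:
$I{\left(y \right)} = 7 + y^{2} + 4 y$ ($I{\left(y \right)} = \left(y^{2} + 4 y\right) + 7 = 7 + y^{2} + 4 y$)
$\left(\left(-2\right) \left(-18\right) + I{\left(-3 \right)}\right)^{2} = \left(\left(-2\right) \left(-18\right) + \left(7 + \left(-3\right)^{2} + 4 \left(-3\right)\right)\right)^{2} = \left(36 + \left(7 + 9 - 12\right)\right)^{2} = \left(36 + 4\right)^{2} = 40^{2} = 1600$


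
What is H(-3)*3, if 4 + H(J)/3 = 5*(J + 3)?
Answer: -36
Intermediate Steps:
H(J) = 33 + 15*J (H(J) = -12 + 3*(5*(J + 3)) = -12 + 3*(5*(3 + J)) = -12 + 3*(15 + 5*J) = -12 + (45 + 15*J) = 33 + 15*J)
H(-3)*3 = (33 + 15*(-3))*3 = (33 - 45)*3 = -12*3 = -36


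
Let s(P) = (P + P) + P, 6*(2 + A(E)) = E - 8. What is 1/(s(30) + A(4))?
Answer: 3/262 ≈ 0.011450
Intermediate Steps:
A(E) = -10/3 + E/6 (A(E) = -2 + (E - 8)/6 = -2 + (-8 + E)/6 = -2 + (-4/3 + E/6) = -10/3 + E/6)
s(P) = 3*P (s(P) = 2*P + P = 3*P)
1/(s(30) + A(4)) = 1/(3*30 + (-10/3 + (⅙)*4)) = 1/(90 + (-10/3 + ⅔)) = 1/(90 - 8/3) = 1/(262/3) = 3/262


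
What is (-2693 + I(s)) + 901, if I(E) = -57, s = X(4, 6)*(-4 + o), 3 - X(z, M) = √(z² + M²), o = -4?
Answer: -1849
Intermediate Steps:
X(z, M) = 3 - √(M² + z²) (X(z, M) = 3 - √(z² + M²) = 3 - √(M² + z²))
s = -24 + 16*√13 (s = (3 - √(6² + 4²))*(-4 - 4) = (3 - √(36 + 16))*(-8) = (3 - √52)*(-8) = (3 - 2*√13)*(-8) = -24 + 16*√13 ≈ 33.689)
(-2693 + I(s)) + 901 = (-2693 - 57) + 901 = -2750 + 901 = -1849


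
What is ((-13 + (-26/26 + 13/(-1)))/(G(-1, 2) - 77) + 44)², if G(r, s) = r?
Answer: 1329409/676 ≈ 1966.6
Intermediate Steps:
((-13 + (-26/26 + 13/(-1)))/(G(-1, 2) - 77) + 44)² = ((-13 + (-26/26 + 13/(-1)))/(-1 - 77) + 44)² = ((-13 + (-26*1/26 + 13*(-1)))/(-78) + 44)² = ((-13 + (-1 - 13))*(-1/78) + 44)² = ((-13 - 14)*(-1/78) + 44)² = (-27*(-1/78) + 44)² = (9/26 + 44)² = (1153/26)² = 1329409/676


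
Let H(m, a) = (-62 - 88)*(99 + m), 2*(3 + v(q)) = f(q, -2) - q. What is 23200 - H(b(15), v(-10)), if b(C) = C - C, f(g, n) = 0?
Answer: 38050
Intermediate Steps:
b(C) = 0
v(q) = -3 - q/2 (v(q) = -3 + (0 - q)/2 = -3 + (-q)/2 = -3 - q/2)
H(m, a) = -14850 - 150*m (H(m, a) = -150*(99 + m) = -14850 - 150*m)
23200 - H(b(15), v(-10)) = 23200 - (-14850 - 150*0) = 23200 - (-14850 + 0) = 23200 - 1*(-14850) = 23200 + 14850 = 38050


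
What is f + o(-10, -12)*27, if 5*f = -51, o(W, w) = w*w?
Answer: 19389/5 ≈ 3877.8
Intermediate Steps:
o(W, w) = w²
f = -51/5 (f = (⅕)*(-51) = -51/5 ≈ -10.200)
f + o(-10, -12)*27 = -51/5 + (-12)²*27 = -51/5 + 144*27 = -51/5 + 3888 = 19389/5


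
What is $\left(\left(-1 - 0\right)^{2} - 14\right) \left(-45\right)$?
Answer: $585$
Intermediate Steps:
$\left(\left(-1 - 0\right)^{2} - 14\right) \left(-45\right) = \left(\left(-1 + 0\right)^{2} - 14\right) \left(-45\right) = \left(\left(-1\right)^{2} - 14\right) \left(-45\right) = \left(1 - 14\right) \left(-45\right) = \left(-13\right) \left(-45\right) = 585$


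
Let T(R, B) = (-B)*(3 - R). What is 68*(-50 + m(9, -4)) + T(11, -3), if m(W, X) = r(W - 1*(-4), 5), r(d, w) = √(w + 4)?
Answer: -3220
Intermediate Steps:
r(d, w) = √(4 + w)
m(W, X) = 3 (m(W, X) = √(4 + 5) = √9 = 3)
T(R, B) = -B*(3 - R)
68*(-50 + m(9, -4)) + T(11, -3) = 68*(-50 + 3) - 3*(-3 + 11) = 68*(-47) - 3*8 = -3196 - 24 = -3220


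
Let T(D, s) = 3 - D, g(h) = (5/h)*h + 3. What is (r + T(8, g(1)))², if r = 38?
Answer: 1089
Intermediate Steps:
g(h) = 8 (g(h) = 5 + 3 = 8)
(r + T(8, g(1)))² = (38 + (3 - 1*8))² = (38 + (3 - 8))² = (38 - 5)² = 33² = 1089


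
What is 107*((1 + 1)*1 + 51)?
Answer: 5671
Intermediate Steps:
107*((1 + 1)*1 + 51) = 107*(2*1 + 51) = 107*(2 + 51) = 107*53 = 5671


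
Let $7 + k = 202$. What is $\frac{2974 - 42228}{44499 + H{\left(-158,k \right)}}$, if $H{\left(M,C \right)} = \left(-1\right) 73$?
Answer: $- \frac{19627}{22213} \approx -0.88358$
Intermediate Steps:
$k = 195$ ($k = -7 + 202 = 195$)
$H{\left(M,C \right)} = -73$
$\frac{2974 - 42228}{44499 + H{\left(-158,k \right)}} = \frac{2974 - 42228}{44499 - 73} = - \frac{39254}{44426} = \left(-39254\right) \frac{1}{44426} = - \frac{19627}{22213}$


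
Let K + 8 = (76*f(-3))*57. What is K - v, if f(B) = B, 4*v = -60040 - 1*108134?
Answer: 58079/2 ≈ 29040.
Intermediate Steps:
v = -84087/2 (v = (-60040 - 1*108134)/4 = (-60040 - 108134)/4 = (¼)*(-168174) = -84087/2 ≈ -42044.)
K = -13004 (K = -8 + (76*(-3))*57 = -8 - 228*57 = -8 - 12996 = -13004)
K - v = -13004 - 1*(-84087/2) = -13004 + 84087/2 = 58079/2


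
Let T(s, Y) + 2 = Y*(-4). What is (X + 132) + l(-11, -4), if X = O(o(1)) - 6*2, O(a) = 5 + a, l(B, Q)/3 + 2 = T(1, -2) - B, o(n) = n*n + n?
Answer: 172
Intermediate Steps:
o(n) = n + n**2 (o(n) = n**2 + n = n + n**2)
T(s, Y) = -2 - 4*Y (T(s, Y) = -2 + Y*(-4) = -2 - 4*Y)
l(B, Q) = 12 - 3*B (l(B, Q) = -6 + 3*((-2 - 4*(-2)) - B) = -6 + 3*((-2 + 8) - B) = -6 + 3*(6 - B) = -6 + (18 - 3*B) = 12 - 3*B)
X = -5 (X = (5 + 1*(1 + 1)) - 6*2 = (5 + 1*2) - 12 = (5 + 2) - 12 = 7 - 12 = -5)
(X + 132) + l(-11, -4) = (-5 + 132) + (12 - 3*(-11)) = 127 + (12 + 33) = 127 + 45 = 172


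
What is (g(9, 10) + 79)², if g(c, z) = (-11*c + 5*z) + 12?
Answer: 1764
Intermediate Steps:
g(c, z) = 12 - 11*c + 5*z
(g(9, 10) + 79)² = ((12 - 11*9 + 5*10) + 79)² = ((12 - 99 + 50) + 79)² = (-37 + 79)² = 42² = 1764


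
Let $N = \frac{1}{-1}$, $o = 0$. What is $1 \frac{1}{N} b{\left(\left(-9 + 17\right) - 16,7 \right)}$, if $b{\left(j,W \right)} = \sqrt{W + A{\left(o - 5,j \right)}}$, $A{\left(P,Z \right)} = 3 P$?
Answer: $- 2 i \sqrt{2} \approx - 2.8284 i$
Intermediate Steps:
$N = -1$
$b{\left(j,W \right)} = \sqrt{-15 + W}$ ($b{\left(j,W \right)} = \sqrt{W + 3 \left(0 - 5\right)} = \sqrt{W + 3 \left(-5\right)} = \sqrt{W - 15} = \sqrt{-15 + W}$)
$1 \frac{1}{N} b{\left(\left(-9 + 17\right) - 16,7 \right)} = 1 \frac{1}{-1} \sqrt{-15 + 7} = 1 \left(-1\right) \sqrt{-8} = - 2 i \sqrt{2}$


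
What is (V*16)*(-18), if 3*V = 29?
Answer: -2784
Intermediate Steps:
V = 29/3 (V = (⅓)*29 = 29/3 ≈ 9.6667)
(V*16)*(-18) = ((29/3)*16)*(-18) = (464/3)*(-18) = -2784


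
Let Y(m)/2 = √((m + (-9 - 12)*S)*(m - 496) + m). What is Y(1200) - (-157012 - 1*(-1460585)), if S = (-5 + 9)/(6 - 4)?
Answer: -1303573 + 8*√51027 ≈ -1.3018e+6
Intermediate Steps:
S = 2 (S = 4/2 = 4*(½) = 2)
Y(m) = 2*√(m + (-496 + m)*(-42 + m)) (Y(m) = 2*√((m + (-9 - 12)*2)*(m - 496) + m) = 2*√((m - 21*2)*(-496 + m) + m) = 2*√((m - 42)*(-496 + m) + m) = 2*√((-42 + m)*(-496 + m) + m) = 2*√((-496 + m)*(-42 + m) + m) = 2*√(m + (-496 + m)*(-42 + m)))
Y(1200) - (-157012 - 1*(-1460585)) = 2*√(20832 + 1200² - 537*1200) - (-157012 - 1*(-1460585)) = 2*√(20832 + 1440000 - 644400) - (-157012 + 1460585) = 2*√816432 - 1*1303573 = 2*(4*√51027) - 1303573 = 8*√51027 - 1303573 = -1303573 + 8*√51027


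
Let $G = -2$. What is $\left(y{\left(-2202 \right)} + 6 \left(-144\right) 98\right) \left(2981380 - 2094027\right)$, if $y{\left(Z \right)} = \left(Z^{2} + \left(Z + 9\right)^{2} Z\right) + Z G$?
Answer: $-9392806989703986$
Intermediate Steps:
$y{\left(Z \right)} = Z^{2} - 2 Z + Z \left(9 + Z\right)^{2}$ ($y{\left(Z \right)} = \left(Z^{2} + \left(Z + 9\right)^{2} Z\right) + Z \left(-2\right) = \left(Z^{2} + \left(9 + Z\right)^{2} Z\right) - 2 Z = \left(Z^{2} + Z \left(9 + Z\right)^{2}\right) - 2 Z = Z^{2} - 2 Z + Z \left(9 + Z\right)^{2}$)
$\left(y{\left(-2202 \right)} + 6 \left(-144\right) 98\right) \left(2981380 - 2094027\right) = \left(- 2202 \left(-2 - 2202 + \left(9 - 2202\right)^{2}\right) + 6 \left(-144\right) 98\right) \left(2981380 - 2094027\right) = \left(- 2202 \left(-2 - 2202 + \left(-2193\right)^{2}\right) - 84672\right) 887353 = \left(- 2202 \left(-2 - 2202 + 4809249\right) - 84672\right) 887353 = \left(\left(-2202\right) 4807045 - 84672\right) 887353 = \left(-10585113090 - 84672\right) 887353 = \left(-10585197762\right) 887353 = -9392806989703986$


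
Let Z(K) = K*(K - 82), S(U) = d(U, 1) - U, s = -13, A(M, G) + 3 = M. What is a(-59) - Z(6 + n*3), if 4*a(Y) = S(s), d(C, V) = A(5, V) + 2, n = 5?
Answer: 5141/4 ≈ 1285.3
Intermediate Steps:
A(M, G) = -3 + M
d(C, V) = 4 (d(C, V) = (-3 + 5) + 2 = 2 + 2 = 4)
S(U) = 4 - U
a(Y) = 17/4 (a(Y) = (4 - 1*(-13))/4 = (4 + 13)/4 = (¼)*17 = 17/4)
Z(K) = K*(-82 + K)
a(-59) - Z(6 + n*3) = 17/4 - (6 + 5*3)*(-82 + (6 + 5*3)) = 17/4 - (6 + 15)*(-82 + (6 + 15)) = 17/4 - 21*(-82 + 21) = 17/4 - 21*(-61) = 17/4 - 1*(-1281) = 17/4 + 1281 = 5141/4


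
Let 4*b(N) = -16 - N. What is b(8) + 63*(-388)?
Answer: -24450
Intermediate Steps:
b(N) = -4 - N/4 (b(N) = (-16 - N)/4 = -4 - N/4)
b(8) + 63*(-388) = (-4 - 1/4*8) + 63*(-388) = (-4 - 2) - 24444 = -6 - 24444 = -24450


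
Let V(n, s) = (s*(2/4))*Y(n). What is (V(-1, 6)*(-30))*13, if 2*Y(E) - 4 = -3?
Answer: -585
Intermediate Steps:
Y(E) = ½ (Y(E) = 2 + (½)*(-3) = 2 - 3/2 = ½)
V(n, s) = s/4 (V(n, s) = (s*(2/4))*(½) = (s*(2*(¼)))*(½) = (s*(½))*(½) = (s/2)*(½) = s/4)
(V(-1, 6)*(-30))*13 = (((¼)*6)*(-30))*13 = ((3/2)*(-30))*13 = -45*13 = -585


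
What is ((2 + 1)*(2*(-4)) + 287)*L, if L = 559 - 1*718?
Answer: -41817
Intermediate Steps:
L = -159 (L = 559 - 718 = -159)
((2 + 1)*(2*(-4)) + 287)*L = ((2 + 1)*(2*(-4)) + 287)*(-159) = (3*(-8) + 287)*(-159) = (-24 + 287)*(-159) = 263*(-159) = -41817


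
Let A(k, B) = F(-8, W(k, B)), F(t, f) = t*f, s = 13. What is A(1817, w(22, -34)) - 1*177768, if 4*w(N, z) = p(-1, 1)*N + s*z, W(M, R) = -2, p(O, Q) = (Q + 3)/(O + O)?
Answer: -177752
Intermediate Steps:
p(O, Q) = (3 + Q)/(2*O) (p(O, Q) = (3 + Q)/((2*O)) = (3 + Q)*(1/(2*O)) = (3 + Q)/(2*O))
w(N, z) = -N/2 + 13*z/4 (w(N, z) = (((½)*(3 + 1)/(-1))*N + 13*z)/4 = (((½)*(-1)*4)*N + 13*z)/4 = (-2*N + 13*z)/4 = -N/2 + 13*z/4)
F(t, f) = f*t
A(k, B) = 16 (A(k, B) = -2*(-8) = 16)
A(1817, w(22, -34)) - 1*177768 = 16 - 1*177768 = 16 - 177768 = -177752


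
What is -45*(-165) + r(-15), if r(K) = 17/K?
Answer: 111358/15 ≈ 7423.9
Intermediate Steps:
-45*(-165) + r(-15) = -45*(-165) + 17/(-15) = 7425 + 17*(-1/15) = 7425 - 17/15 = 111358/15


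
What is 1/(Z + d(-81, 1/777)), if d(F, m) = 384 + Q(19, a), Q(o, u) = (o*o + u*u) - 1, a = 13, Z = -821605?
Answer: -1/820692 ≈ -1.2185e-6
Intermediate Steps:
Q(o, u) = -1 + o² + u² (Q(o, u) = (o² + u²) - 1 = -1 + o² + u²)
d(F, m) = 913 (d(F, m) = 384 + (-1 + 19² + 13²) = 384 + (-1 + 361 + 169) = 384 + 529 = 913)
1/(Z + d(-81, 1/777)) = 1/(-821605 + 913) = 1/(-820692) = -1/820692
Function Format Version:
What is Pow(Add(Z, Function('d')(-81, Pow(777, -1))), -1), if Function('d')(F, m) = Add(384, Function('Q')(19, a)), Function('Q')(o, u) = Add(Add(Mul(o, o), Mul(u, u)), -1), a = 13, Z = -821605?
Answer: Rational(-1, 820692) ≈ -1.2185e-6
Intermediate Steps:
Function('Q')(o, u) = Add(-1, Pow(o, 2), Pow(u, 2)) (Function('Q')(o, u) = Add(Add(Pow(o, 2), Pow(u, 2)), -1) = Add(-1, Pow(o, 2), Pow(u, 2)))
Function('d')(F, m) = 913 (Function('d')(F, m) = Add(384, Add(-1, Pow(19, 2), Pow(13, 2))) = Add(384, Add(-1, 361, 169)) = Add(384, 529) = 913)
Pow(Add(Z, Function('d')(-81, Pow(777, -1))), -1) = Pow(Add(-821605, 913), -1) = Pow(-820692, -1) = Rational(-1, 820692)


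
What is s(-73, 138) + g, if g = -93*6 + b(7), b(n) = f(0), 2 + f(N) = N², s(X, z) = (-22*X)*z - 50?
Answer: 221018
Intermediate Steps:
s(X, z) = -50 - 22*X*z (s(X, z) = -22*X*z - 50 = -50 - 22*X*z)
f(N) = -2 + N²
b(n) = -2 (b(n) = -2 + 0² = -2 + 0 = -2)
g = -560 (g = -93*6 - 2 = -558 - 2 = -560)
s(-73, 138) + g = (-50 - 22*(-73)*138) - 560 = (-50 + 221628) - 560 = 221578 - 560 = 221018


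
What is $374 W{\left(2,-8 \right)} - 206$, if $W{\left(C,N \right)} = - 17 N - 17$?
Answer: $44300$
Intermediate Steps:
$W{\left(C,N \right)} = -17 - 17 N$
$374 W{\left(2,-8 \right)} - 206 = 374 \left(-17 - -136\right) - 206 = 374 \left(-17 + 136\right) - 206 = 374 \cdot 119 - 206 = 44506 - 206 = 44300$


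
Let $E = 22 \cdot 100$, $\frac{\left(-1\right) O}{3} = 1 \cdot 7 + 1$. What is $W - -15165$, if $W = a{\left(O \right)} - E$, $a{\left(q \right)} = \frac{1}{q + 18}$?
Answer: $\frac{77789}{6} \approx 12965.0$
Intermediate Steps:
$O = -24$ ($O = - 3 \left(1 \cdot 7 + 1\right) = - 3 \left(7 + 1\right) = \left(-3\right) 8 = -24$)
$E = 2200$
$a{\left(q \right)} = \frac{1}{18 + q}$
$W = - \frac{13201}{6}$ ($W = \frac{1}{18 - 24} - 2200 = \frac{1}{-6} - 2200 = - \frac{1}{6} - 2200 = - \frac{13201}{6} \approx -2200.2$)
$W - -15165 = - \frac{13201}{6} - -15165 = - \frac{13201}{6} + 15165 = \frac{77789}{6}$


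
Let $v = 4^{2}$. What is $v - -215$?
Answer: $231$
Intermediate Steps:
$v = 16$
$v - -215 = 16 - -215 = 16 + 215 = 231$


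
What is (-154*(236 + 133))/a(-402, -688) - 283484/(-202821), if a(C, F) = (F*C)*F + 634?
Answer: 2452449858031/1754250953997 ≈ 1.3980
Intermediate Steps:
a(C, F) = 634 + C*F² (a(C, F) = (C*F)*F + 634 = C*F² + 634 = 634 + C*F²)
(-154*(236 + 133))/a(-402, -688) - 283484/(-202821) = (-154*(236 + 133))/(634 - 402*(-688)²) - 283484/(-202821) = (-154*369)/(634 - 402*473344) - 283484*(-1/202821) = -56826/(634 - 190284288) + 283484/202821 = -56826/(-190283654) + 283484/202821 = -56826*(-1/190283654) + 283484/202821 = 2583/8649257 + 283484/202821 = 2452449858031/1754250953997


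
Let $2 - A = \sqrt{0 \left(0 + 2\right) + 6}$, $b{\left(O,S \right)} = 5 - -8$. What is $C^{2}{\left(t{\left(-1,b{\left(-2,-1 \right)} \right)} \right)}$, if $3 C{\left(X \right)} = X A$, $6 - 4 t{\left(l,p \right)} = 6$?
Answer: $0$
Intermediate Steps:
$b{\left(O,S \right)} = 13$ ($b{\left(O,S \right)} = 5 + 8 = 13$)
$t{\left(l,p \right)} = 0$ ($t{\left(l,p \right)} = \frac{3}{2} - \frac{3}{2} = 0$)
$A = 2 - \sqrt{6}$ ($A = 2 - \sqrt{0 \left(0 + 2\right) + 6} = 2 - \sqrt{0 \cdot 2 + 6} = 2 - \sqrt{0 + 6} = 2 - \sqrt{6} \approx -0.44949$)
$C{\left(X \right)} = \frac{X \left(2 - \sqrt{6}\right)}{3}$
$C^{2}{\left(t{\left(-1,b{\left(-2,-1 \right)} \right)} \right)} = \left(\frac{1}{3} \cdot 0 \left(2 - \sqrt{6}\right)\right)^{2} = 0^{2} = 0$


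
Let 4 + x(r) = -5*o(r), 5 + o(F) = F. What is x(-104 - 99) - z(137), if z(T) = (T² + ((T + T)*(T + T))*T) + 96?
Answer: -10303241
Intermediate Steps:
z(T) = 96 + T² + 4*T³ (z(T) = (T² + ((2*T)*(2*T))*T) + 96 = (T² + (4*T²)*T) + 96 = (T² + 4*T³) + 96 = 96 + T² + 4*T³)
o(F) = -5 + F
x(r) = 21 - 5*r (x(r) = -4 - 5*(-5 + r) = -4 + (25 - 5*r) = 21 - 5*r)
x(-104 - 99) - z(137) = (21 - 5*(-104 - 99)) - (96 + 137² + 4*137³) = (21 - 5*(-203)) - (96 + 18769 + 4*2571353) = (21 + 1015) - (96 + 18769 + 10285412) = 1036 - 1*10304277 = 1036 - 10304277 = -10303241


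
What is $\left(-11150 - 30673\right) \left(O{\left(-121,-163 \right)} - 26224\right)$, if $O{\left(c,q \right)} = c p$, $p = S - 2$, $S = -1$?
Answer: $1081584603$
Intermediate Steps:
$p = -3$ ($p = -1 - 2 = -3$)
$O{\left(c,q \right)} = - 3 c$ ($O{\left(c,q \right)} = c \left(-3\right) = - 3 c$)
$\left(-11150 - 30673\right) \left(O{\left(-121,-163 \right)} - 26224\right) = \left(-11150 - 30673\right) \left(\left(-3\right) \left(-121\right) - 26224\right) = - 41823 \left(363 - 26224\right) = \left(-41823\right) \left(-25861\right) = 1081584603$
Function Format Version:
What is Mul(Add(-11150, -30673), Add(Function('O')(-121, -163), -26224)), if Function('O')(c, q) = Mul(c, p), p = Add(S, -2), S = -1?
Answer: 1081584603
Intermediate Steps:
p = -3 (p = Add(-1, -2) = -3)
Function('O')(c, q) = Mul(-3, c) (Function('O')(c, q) = Mul(c, -3) = Mul(-3, c))
Mul(Add(-11150, -30673), Add(Function('O')(-121, -163), -26224)) = Mul(Add(-11150, -30673), Add(Mul(-3, -121), -26224)) = Mul(-41823, Add(363, -26224)) = Mul(-41823, -25861) = 1081584603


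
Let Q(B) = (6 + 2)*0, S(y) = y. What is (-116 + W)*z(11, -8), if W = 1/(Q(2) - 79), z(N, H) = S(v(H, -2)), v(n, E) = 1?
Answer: -9165/79 ≈ -116.01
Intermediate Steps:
Q(B) = 0 (Q(B) = 8*0 = 0)
z(N, H) = 1
W = -1/79 (W = 1/(0 - 79) = 1/(-79) = -1/79 ≈ -0.012658)
(-116 + W)*z(11, -8) = (-116 - 1/79)*1 = -9165/79*1 = -9165/79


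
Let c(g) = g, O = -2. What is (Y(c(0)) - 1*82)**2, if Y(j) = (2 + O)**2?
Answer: 6724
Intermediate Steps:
Y(j) = 0 (Y(j) = (2 - 2)**2 = 0**2 = 0)
(Y(c(0)) - 1*82)**2 = (0 - 1*82)**2 = (0 - 82)**2 = (-82)**2 = 6724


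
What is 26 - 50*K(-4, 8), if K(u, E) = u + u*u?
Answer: -574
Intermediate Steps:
K(u, E) = u + u**2
26 - 50*K(-4, 8) = 26 - (-200)*(1 - 4) = 26 - (-200)*(-3) = 26 - 50*12 = 26 - 600 = -574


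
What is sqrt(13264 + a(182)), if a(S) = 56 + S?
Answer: sqrt(13502) ≈ 116.20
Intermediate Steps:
sqrt(13264 + a(182)) = sqrt(13264 + (56 + 182)) = sqrt(13264 + 238) = sqrt(13502)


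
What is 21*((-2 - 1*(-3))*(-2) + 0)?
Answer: -42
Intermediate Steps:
21*((-2 - 1*(-3))*(-2) + 0) = 21*((-2 + 3)*(-2) + 0) = 21*(1*(-2) + 0) = 21*(-2 + 0) = 21*(-2) = -42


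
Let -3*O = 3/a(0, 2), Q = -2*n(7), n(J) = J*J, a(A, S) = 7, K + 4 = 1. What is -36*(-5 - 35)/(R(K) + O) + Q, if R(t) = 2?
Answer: 8806/13 ≈ 677.38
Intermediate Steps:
K = -3 (K = -4 + 1 = -3)
n(J) = J**2
Q = -98 (Q = -2*7**2 = -2*49 = -98)
O = -1/7 ≈ -0.14286
-36*(-5 - 35)/(R(K) + O) + Q = -36*(-5 - 35)/(2 - 1/7) - 98 = -(-1440)/13/7 - 98 = -(-1440)*7/13 - 98 = -36*(-280/13) - 98 = 10080/13 - 98 = 8806/13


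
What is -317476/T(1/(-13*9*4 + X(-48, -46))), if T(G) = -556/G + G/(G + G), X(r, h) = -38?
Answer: -634952/562673 ≈ -1.1285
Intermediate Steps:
T(G) = ½ - 556/G (T(G) = -556/G + G/((2*G)) = -556/G + G*(1/(2*G)) = -556/G + ½ = ½ - 556/G)
-317476/T(1/(-13*9*4 + X(-48, -46))) = -317476*2/((-1112 + 1/(-13*9*4 - 38))*(-13*9*4 - 38)) = -317476*2/((-1112 + 1/(-117*4 - 38))*(-117*4 - 38)) = -317476*2/((-1112 + 1/(-468 - 38))*(-468 - 38)) = -317476*(-1/(253*(-1112 + 1/(-506)))) = -317476*(-1/(253*(-1112 - 1/506))) = -317476/((½)*(-506)*(-562673/506)) = -317476/562673/2 = -317476*2/562673 = -634952/562673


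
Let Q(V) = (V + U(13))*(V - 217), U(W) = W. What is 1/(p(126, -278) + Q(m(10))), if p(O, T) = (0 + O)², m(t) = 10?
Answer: 1/11115 ≈ 8.9969e-5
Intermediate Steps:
p(O, T) = O²
Q(V) = (-217 + V)*(13 + V) (Q(V) = (V + 13)*(V - 217) = (13 + V)*(-217 + V) = (-217 + V)*(13 + V))
1/(p(126, -278) + Q(m(10))) = 1/(126² + (-2821 + 10² - 204*10)) = 1/(15876 + (-2821 + 100 - 2040)) = 1/(15876 - 4761) = 1/11115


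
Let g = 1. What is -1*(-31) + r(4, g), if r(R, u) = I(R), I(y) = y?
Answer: 35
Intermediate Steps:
r(R, u) = R
-1*(-31) + r(4, g) = -1*(-31) + 4 = 31 + 4 = 35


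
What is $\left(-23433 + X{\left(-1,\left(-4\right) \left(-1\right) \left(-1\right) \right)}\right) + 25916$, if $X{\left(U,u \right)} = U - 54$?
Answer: $2428$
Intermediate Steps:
$X{\left(U,u \right)} = -54 + U$
$\left(-23433 + X{\left(-1,\left(-4\right) \left(-1\right) \left(-1\right) \right)}\right) + 25916 = \left(-23433 - 55\right) + 25916 = -23488 + 25916 = 2428$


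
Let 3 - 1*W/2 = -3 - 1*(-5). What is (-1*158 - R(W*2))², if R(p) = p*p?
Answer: 30276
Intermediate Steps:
W = 2 (W = 6 - 2*(-3 - 1*(-5)) = 6 - 2*(-3 + 5) = 6 - 2*2 = 6 - 4 = 2)
R(p) = p²
(-1*158 - R(W*2))² = (-1*158 - (2*2)²)² = (-158 - 1*4²)² = (-158 - 1*16)² = (-158 - 16)² = (-174)² = 30276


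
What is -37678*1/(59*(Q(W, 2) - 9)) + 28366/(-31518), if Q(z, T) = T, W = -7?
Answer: 587910023/6508467 ≈ 90.330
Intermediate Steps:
-37678*1/(59*(Q(W, 2) - 9)) + 28366/(-31518) = -37678*1/(59*(2 - 9)) + 28366/(-31518) = -37678/(59*(-7)) + 28366*(-1/31518) = -37678/(-413) - 14183/15759 = -37678*(-1/413) - 14183/15759 = 37678/413 - 14183/15759 = 587910023/6508467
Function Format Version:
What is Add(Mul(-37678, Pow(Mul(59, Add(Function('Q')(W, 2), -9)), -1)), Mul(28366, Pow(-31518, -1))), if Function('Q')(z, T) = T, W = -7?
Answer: Rational(587910023, 6508467) ≈ 90.330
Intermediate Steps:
Add(Mul(-37678, Pow(Mul(59, Add(Function('Q')(W, 2), -9)), -1)), Mul(28366, Pow(-31518, -1))) = Add(Mul(-37678, Pow(Mul(59, Add(2, -9)), -1)), Mul(28366, Pow(-31518, -1))) = Add(Mul(-37678, Pow(Mul(59, -7), -1)), Mul(28366, Rational(-1, 31518))) = Add(Mul(-37678, Pow(-413, -1)), Rational(-14183, 15759)) = Add(Mul(-37678, Rational(-1, 413)), Rational(-14183, 15759)) = Add(Rational(37678, 413), Rational(-14183, 15759)) = Rational(587910023, 6508467)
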